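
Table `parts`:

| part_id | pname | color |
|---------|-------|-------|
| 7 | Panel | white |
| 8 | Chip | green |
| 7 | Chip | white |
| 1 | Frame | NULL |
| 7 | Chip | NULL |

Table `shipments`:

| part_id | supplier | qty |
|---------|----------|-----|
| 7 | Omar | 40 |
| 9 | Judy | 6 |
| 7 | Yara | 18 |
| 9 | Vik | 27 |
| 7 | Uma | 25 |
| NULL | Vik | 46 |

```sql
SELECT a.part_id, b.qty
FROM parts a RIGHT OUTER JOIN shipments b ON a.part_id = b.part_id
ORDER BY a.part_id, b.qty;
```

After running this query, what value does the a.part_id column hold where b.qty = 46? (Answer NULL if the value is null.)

RIGHT JOIN keeps every row from `shipments`; unmatched rows get NULL for `parts`'s columns.
Matching on a.part_id = b.part_id. A NULL in a compared column never satisfies the condition.
- a row (part_id=7): matches 3 b row(s) → 3 output row(s).
- a row (part_id=8): no match.
- a row (part_id=7): matches 3 b row(s) → 3 output row(s).
- a row (part_id=1): no match.
- a row (part_id=7): matches 3 b row(s) → 3 output row(s).
- 3 row(s) from b found no a partner → padded with NULL.

NULL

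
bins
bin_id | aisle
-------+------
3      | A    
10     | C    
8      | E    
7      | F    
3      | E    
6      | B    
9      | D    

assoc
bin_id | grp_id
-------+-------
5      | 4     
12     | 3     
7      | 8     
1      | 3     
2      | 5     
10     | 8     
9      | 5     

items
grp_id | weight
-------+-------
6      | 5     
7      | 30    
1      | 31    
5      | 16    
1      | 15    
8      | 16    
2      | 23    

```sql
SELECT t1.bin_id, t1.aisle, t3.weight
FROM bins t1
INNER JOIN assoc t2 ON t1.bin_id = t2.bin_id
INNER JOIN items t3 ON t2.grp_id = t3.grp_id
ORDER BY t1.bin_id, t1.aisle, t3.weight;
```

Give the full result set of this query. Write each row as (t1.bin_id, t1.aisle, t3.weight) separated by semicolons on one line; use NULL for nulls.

(7, F, 16); (9, D, 16); (10, C, 16)

Joins associate left-to-right: bins INNER JOIN assoc on bin_id gives 3 intermediate row(s).
Then INNER JOIN `items t3` on grp_id: keep only rows whose t2.grp_id appears in t3.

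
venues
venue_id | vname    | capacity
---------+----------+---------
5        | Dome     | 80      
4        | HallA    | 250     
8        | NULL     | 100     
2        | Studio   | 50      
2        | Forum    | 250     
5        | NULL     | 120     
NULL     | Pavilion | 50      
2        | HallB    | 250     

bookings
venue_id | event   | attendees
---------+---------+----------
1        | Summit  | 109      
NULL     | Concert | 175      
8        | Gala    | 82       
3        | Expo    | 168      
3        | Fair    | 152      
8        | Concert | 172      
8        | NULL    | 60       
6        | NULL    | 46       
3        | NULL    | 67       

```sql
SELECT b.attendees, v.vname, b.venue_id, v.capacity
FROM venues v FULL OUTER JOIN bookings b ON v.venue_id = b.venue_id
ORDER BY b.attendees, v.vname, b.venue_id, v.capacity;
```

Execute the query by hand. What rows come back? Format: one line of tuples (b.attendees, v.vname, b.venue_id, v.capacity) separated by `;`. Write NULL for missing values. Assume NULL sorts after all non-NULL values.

(46, NULL, 6, NULL); (60, NULL, 8, 100); (67, NULL, 3, NULL); (82, NULL, 8, 100); (109, NULL, 1, NULL); (152, NULL, 3, NULL); (168, NULL, 3, NULL); (172, NULL, 8, 100); (175, NULL, NULL, NULL); (NULL, Dome, NULL, 80); (NULL, Forum, NULL, 250); (NULL, HallA, NULL, 250); (NULL, HallB, NULL, 250); (NULL, Pavilion, NULL, 50); (NULL, Studio, NULL, 50); (NULL, NULL, NULL, 120)

FULL OUTER JOIN keeps every row from both sides; unmatched rows get NULL for the other side's columns.
Matching on v.venue_id = b.venue_id. A NULL in a compared column never satisfies the condition.
- v row (venue_id=5): no match → kept, b columns NULL.
- v row (venue_id=4): no match → kept, b columns NULL.
- v row (venue_id=8): matches 3 b row(s) → 3 output row(s).
- v row (venue_id=2): no match → kept, b columns NULL.
- v row (venue_id=2): no match → kept, b columns NULL.
- v row (venue_id=5): no match → kept, b columns NULL.
- v row (venue_id=NULL): no match → kept, b columns NULL.
- v row (venue_id=2): no match → kept, b columns NULL.
- 6 row(s) from b found no v partner → padded with NULL.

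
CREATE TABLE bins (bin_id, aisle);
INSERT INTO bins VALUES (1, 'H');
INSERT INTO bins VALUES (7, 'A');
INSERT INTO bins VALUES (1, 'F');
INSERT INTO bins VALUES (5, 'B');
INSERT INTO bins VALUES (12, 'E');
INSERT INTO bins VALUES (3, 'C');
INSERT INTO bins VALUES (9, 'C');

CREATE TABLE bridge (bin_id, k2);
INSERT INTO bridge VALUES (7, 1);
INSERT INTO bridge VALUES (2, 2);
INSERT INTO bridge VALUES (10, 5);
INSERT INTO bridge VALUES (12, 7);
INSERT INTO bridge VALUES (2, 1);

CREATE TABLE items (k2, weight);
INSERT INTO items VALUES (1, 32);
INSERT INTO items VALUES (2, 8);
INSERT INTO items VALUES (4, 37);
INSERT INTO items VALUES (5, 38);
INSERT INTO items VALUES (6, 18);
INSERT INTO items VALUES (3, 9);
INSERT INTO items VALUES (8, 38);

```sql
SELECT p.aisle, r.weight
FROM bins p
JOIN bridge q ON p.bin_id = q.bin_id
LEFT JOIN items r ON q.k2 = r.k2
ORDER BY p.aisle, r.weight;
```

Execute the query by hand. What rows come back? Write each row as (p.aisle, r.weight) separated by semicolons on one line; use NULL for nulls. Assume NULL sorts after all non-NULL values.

(A, 32); (E, NULL)

Step 1 — p INNER JOIN q on bin_id → 2 row(s).
Then LEFT JOIN `items r` on k2: each of those 2 rows is kept; rows whose q.k2 has no match in r get NULL for r's columns.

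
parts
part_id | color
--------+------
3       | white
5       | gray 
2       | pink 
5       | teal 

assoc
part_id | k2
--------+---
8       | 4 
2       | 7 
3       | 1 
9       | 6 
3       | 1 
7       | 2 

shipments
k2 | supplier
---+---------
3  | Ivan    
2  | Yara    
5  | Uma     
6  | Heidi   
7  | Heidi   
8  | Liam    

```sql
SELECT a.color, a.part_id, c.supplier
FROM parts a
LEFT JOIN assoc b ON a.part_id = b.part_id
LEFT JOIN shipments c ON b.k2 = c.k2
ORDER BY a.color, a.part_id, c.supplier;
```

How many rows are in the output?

5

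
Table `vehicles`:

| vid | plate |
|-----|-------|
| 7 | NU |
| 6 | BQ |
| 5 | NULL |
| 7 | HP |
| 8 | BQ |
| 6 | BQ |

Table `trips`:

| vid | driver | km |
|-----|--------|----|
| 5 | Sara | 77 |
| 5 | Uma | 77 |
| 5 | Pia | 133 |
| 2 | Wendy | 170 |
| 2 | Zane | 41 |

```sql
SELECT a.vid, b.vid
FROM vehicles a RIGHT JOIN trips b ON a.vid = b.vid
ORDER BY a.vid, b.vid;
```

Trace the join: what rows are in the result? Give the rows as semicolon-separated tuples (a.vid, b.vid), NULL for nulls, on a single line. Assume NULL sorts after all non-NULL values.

RIGHT JOIN keeps every row from `trips`; unmatched rows get NULL for `vehicles`'s columns.
Matching on a.vid = b.vid.
- a row (vid=7): no match.
- a row (vid=6): no match.
- a row (vid=5): matches 3 b row(s) → 3 output row(s).
- a row (vid=7): no match.
- a row (vid=8): no match.
- a row (vid=6): no match.
- plus 2 unmatched b row(s), each kept with NULL a columns.
After projecting and ordering:
a.vid | b.vid
5 | 5
5 | 5
5 | 5
NULL | 2
NULL | 2

(5, 5); (5, 5); (5, 5); (NULL, 2); (NULL, 2)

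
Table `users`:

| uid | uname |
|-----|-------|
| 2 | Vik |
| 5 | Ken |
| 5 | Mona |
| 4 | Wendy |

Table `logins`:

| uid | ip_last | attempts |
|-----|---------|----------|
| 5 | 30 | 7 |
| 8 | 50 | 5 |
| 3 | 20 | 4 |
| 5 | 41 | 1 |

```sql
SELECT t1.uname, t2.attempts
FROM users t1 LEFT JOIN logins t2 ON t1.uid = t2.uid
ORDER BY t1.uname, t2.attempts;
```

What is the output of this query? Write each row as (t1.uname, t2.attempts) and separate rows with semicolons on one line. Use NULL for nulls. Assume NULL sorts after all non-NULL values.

(Ken, 1); (Ken, 7); (Mona, 1); (Mona, 7); (Vik, NULL); (Wendy, NULL)

LEFT JOIN keeps every row from `users`; unmatched rows get NULL for `logins`'s columns.
Matching on t1.uid = t2.uid.
- uid=2: no t2 row matches, row kept with t2 columns NULL.
- uid=5: 2 matching t2 row(s), so 2 row(s) emitted.
- uid=5: 2 matching t2 row(s), so 2 row(s) emitted.
- uid=4: no t2 row matches, row kept with t2 columns NULL.
After projecting and ordering:
t1.uname | t2.attempts
Ken | 1
Ken | 7
Mona | 1
Mona | 7
Vik | NULL
Wendy | NULL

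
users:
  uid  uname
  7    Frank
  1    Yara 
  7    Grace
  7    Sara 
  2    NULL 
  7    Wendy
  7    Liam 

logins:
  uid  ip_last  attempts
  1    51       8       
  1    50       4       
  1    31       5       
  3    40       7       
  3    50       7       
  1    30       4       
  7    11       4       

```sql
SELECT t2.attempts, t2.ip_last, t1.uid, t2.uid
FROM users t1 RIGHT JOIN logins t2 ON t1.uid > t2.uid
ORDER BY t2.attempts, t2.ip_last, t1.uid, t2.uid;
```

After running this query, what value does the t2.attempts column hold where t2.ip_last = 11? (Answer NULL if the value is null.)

4

RIGHT JOIN keeps every row from `logins`; unmatched rows get NULL for `users`'s columns.
Matching on t1.uid > t2.uid.
- t1[0] uid=7 → 6 match(es) in t2 → 6 row(s).
- t1[1] uid=1 → no match.
- t1[2] uid=7 → 6 match(es) in t2 → 6 row(s).
- t1[3] uid=7 → 6 match(es) in t2 → 6 row(s).
- t1[4] uid=2 → 4 match(es) in t2 → 4 row(s).
- t1[5] uid=7 → 6 match(es) in t2 → 6 row(s).
- t1[6] uid=7 → 6 match(es) in t2 → 6 row(s).
- 1 row(s) from t2 found no t1 partner → padded with NULL.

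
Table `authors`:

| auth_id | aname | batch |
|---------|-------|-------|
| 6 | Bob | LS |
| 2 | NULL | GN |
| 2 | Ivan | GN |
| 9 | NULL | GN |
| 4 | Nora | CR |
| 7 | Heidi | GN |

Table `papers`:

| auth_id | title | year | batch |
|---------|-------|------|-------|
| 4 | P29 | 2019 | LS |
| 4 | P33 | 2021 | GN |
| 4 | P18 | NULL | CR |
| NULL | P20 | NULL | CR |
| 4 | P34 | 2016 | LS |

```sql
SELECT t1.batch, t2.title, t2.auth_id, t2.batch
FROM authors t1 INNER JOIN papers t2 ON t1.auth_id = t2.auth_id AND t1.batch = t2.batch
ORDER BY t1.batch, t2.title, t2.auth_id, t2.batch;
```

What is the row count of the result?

INNER JOIN keeps only pairs where the ON condition holds.
Matching on t1.auth_id = t2.auth_id AND t1.batch = t2.batch. A NULL in a compared column never satisfies the condition.
- auth_id=6, batch=LS: no matching t2 row, dropped.
- auth_id=2, batch=GN: no matching t2 row, dropped.
- auth_id=2, batch=GN: no matching t2 row, dropped.
- auth_id=9, batch=GN: no matching t2 row, dropped.
- auth_id=4, batch=CR: 1 matching t2 row(s), so 1 row(s) emitted.
- auth_id=7, batch=GN: no matching t2 row, dropped.
Total: 1 rows.

1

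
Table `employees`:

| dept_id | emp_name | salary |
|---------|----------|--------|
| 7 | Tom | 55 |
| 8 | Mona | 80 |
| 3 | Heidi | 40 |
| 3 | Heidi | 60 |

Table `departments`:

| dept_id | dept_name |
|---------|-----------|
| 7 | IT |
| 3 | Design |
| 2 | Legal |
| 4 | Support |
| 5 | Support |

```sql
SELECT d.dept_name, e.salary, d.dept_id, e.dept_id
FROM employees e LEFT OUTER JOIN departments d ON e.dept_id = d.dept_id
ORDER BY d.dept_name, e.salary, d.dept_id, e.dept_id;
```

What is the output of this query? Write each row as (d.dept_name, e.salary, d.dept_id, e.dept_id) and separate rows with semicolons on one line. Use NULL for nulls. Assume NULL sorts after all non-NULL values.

(Design, 40, 3, 3); (Design, 60, 3, 3); (IT, 55, 7, 7); (NULL, 80, NULL, 8)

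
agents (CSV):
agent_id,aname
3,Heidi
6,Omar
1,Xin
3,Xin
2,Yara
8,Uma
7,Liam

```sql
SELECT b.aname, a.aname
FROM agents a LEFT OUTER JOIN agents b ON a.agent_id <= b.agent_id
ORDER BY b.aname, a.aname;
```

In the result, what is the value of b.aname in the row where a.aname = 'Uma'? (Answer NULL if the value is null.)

Uma

LEFT JOIN keeps every row from `agents a`; unmatched rows get NULL for `agents b`'s columns.
Matching on a.agent_id <= b.agent_id.
- a[0] agent_id=3 → 5 match(es) in b → 5 row(s).
- a[1] agent_id=6 → 3 match(es) in b → 3 row(s).
- a[2] agent_id=1 → 7 match(es) in b → 7 row(s).
- a[3] agent_id=3 → 5 match(es) in b → 5 row(s).
- a[4] agent_id=2 → 6 match(es) in b → 6 row(s).
- a[5] agent_id=8 → 1 match(es) in b → 1 row(s).
- a[6] agent_id=7 → 2 match(es) in b → 2 row(s).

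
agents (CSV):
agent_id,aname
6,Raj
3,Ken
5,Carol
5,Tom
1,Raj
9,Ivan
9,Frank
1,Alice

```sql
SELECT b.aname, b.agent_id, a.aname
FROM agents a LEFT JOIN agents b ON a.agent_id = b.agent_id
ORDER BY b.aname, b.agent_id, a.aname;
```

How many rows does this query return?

14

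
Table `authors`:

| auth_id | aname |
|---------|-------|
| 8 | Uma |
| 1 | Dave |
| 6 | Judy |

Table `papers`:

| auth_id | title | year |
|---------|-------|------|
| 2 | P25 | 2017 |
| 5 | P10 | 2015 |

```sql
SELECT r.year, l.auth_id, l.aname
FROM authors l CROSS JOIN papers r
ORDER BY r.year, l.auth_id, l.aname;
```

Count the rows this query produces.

6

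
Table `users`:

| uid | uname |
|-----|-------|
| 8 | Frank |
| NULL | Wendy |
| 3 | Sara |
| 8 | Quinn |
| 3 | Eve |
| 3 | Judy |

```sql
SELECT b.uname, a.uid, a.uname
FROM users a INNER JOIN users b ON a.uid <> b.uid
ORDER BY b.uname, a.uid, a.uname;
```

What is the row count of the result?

12

INNER JOIN keeps only pairs where the ON condition holds.
Matching on a.uid <> b.uid. A NULL in a compared column never satisfies the condition.
- a row (uid=8): matches 3 b row(s) → 3 output row(s).
- a row (uid=NULL): no match → dropped.
- a row (uid=3): matches 2 b row(s) → 2 output row(s).
- a row (uid=8): matches 3 b row(s) → 3 output row(s).
- a row (uid=3): matches 2 b row(s) → 2 output row(s).
- a row (uid=3): matches 2 b row(s) → 2 output row(s).
Total: 12 rows.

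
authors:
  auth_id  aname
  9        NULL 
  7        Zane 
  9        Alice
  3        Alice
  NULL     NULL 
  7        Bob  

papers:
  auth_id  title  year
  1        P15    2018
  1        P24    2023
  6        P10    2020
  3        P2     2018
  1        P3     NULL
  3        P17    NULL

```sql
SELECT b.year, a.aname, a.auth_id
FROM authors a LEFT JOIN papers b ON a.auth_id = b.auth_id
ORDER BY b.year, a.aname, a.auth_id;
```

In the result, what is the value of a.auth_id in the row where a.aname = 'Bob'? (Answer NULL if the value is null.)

7

LEFT JOIN keeps every row from `authors`; unmatched rows get NULL for `papers`'s columns.
Matching on a.auth_id = b.auth_id. A NULL in a compared column never satisfies the condition.
Matched pairs: 2; unmatched a rows kept: 5.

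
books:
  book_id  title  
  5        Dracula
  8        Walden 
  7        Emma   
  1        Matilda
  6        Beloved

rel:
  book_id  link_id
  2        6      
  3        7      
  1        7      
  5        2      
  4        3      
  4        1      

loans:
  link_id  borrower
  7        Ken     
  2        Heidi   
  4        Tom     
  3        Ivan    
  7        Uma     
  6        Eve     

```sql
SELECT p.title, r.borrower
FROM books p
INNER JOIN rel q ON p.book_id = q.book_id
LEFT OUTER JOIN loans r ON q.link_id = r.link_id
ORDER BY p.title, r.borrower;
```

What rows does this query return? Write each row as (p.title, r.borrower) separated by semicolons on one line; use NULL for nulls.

(Dracula, Heidi); (Matilda, Ken); (Matilda, Uma)

Step 1 — p INNER JOIN q on book_id → 2 row(s).
Then LEFT JOIN `loans r` on link_id: each of those 2 rows is kept; rows whose q.link_id has no match in r get NULL for r's columns.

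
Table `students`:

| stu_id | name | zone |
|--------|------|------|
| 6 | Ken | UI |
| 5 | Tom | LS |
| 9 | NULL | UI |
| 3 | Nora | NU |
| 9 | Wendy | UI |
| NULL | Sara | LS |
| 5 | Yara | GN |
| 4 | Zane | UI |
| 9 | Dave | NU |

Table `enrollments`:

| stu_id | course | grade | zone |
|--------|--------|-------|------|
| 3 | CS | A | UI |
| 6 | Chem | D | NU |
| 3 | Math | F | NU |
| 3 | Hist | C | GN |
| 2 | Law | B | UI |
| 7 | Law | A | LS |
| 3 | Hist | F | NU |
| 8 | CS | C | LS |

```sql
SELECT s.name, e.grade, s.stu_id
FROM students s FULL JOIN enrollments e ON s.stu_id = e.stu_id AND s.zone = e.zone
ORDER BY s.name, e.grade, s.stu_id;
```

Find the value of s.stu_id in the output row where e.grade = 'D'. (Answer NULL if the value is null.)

FULL OUTER JOIN keeps every row from both sides; unmatched rows get NULL for the other side's columns.
Matching on s.stu_id = e.stu_id AND s.zone = e.zone. A NULL in a compared column never satisfies the condition.
- s[0] stu_id=6, zone=UI → no match; kept with NULLs on the e side.
- s[1] stu_id=5, zone=LS → no match; kept with NULLs on the e side.
- s[2] stu_id=9, zone=UI → no match; kept with NULLs on the e side.
- s[3] stu_id=3, zone=NU → 2 match(es) in e → 2 row(s).
- s[4] stu_id=9, zone=UI → no match; kept with NULLs on the e side.
- s[5] stu_id=NULL, zone=LS → no match; kept with NULLs on the e side.
- s[6] stu_id=5, zone=GN → no match; kept with NULLs on the e side.
- s[7] stu_id=4, zone=UI → no match; kept with NULLs on the e side.
- s[8] stu_id=9, zone=NU → no match; kept with NULLs on the e side.
- 6 row(s) from e found no s partner → padded with NULL.

NULL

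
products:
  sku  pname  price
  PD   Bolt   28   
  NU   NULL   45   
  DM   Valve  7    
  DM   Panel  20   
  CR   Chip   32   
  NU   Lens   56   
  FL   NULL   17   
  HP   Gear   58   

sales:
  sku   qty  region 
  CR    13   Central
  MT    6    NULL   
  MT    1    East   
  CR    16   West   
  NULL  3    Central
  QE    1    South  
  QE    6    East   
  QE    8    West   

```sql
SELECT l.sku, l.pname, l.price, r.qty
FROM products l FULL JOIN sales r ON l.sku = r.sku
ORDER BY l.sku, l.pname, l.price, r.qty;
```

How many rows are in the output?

15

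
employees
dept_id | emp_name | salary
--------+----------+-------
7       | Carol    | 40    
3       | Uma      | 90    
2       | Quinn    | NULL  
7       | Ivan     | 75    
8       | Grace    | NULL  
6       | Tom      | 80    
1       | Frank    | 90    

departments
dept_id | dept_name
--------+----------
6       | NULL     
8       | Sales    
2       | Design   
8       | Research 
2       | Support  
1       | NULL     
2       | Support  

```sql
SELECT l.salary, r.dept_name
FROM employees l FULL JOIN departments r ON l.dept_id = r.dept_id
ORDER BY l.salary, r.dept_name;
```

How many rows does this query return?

FULL OUTER JOIN keeps every row from both sides; unmatched rows get NULL for the other side's columns.
Matching on l.dept_id = r.dept_id.
Matched pairs: 7; unmatched l rows kept: 3; unmatched r rows kept: 0.
Total: 7 matched + 3 padded = 10 rows.

10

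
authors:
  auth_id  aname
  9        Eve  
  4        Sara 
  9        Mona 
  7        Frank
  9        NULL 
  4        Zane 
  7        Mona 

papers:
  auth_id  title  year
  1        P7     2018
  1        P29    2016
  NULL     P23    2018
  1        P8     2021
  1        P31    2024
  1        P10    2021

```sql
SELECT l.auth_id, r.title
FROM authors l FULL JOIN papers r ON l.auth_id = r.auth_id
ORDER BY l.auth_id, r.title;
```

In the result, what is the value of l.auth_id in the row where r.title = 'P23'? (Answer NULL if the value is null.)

NULL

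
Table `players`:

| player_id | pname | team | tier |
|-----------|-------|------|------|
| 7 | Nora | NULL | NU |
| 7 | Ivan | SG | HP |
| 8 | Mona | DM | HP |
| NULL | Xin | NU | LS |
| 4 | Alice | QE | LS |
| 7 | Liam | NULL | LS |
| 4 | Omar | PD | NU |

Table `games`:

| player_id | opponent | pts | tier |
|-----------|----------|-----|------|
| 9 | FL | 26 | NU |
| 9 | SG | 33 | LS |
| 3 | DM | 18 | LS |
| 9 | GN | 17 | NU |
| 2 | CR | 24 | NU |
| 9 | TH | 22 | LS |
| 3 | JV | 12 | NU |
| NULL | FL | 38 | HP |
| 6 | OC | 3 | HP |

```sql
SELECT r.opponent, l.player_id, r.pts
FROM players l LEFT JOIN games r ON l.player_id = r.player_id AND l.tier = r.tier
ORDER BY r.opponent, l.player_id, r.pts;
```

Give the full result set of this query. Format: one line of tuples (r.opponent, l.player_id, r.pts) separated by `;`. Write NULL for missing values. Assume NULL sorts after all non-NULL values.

LEFT JOIN keeps every row from `players`; unmatched rows get NULL for `games`'s columns.
Matching on l.player_id = r.player_id AND l.tier = r.tier. A NULL in a compared column never satisfies the condition.
- player_id=7, tier=NU: no r row matches, row kept with r columns NULL.
- player_id=7, tier=HP: no r row matches, row kept with r columns NULL.
- player_id=8, tier=HP: no r row matches, row kept with r columns NULL.
- player_id=NULL, tier=LS: no r row matches, row kept with r columns NULL.
- player_id=4, tier=LS: no r row matches, row kept with r columns NULL.
- player_id=7, tier=LS: no r row matches, row kept with r columns NULL.
- player_id=4, tier=NU: no r row matches, row kept with r columns NULL.
After projecting and ordering:
r.opponent | l.player_id | r.pts
NULL | 4 | NULL
NULL | 4 | NULL
NULL | 7 | NULL
NULL | 7 | NULL
NULL | 7 | NULL
NULL | 8 | NULL
NULL | NULL | NULL

(NULL, 4, NULL); (NULL, 4, NULL); (NULL, 7, NULL); (NULL, 7, NULL); (NULL, 7, NULL); (NULL, 8, NULL); (NULL, NULL, NULL)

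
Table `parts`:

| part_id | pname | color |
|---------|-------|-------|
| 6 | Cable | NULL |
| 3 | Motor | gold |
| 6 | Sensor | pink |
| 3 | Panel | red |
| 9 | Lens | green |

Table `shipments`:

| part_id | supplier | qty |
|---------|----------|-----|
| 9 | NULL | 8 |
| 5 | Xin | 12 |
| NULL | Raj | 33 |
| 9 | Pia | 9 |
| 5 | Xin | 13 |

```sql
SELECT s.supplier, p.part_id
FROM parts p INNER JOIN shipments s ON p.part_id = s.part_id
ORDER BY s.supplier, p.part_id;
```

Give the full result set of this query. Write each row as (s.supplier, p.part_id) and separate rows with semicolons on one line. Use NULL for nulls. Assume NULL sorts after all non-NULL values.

INNER JOIN keeps only pairs where the ON condition holds.
Matching on p.part_id = s.part_id. A NULL in a compared column never satisfies the condition.
- p[0] part_id=6 → no match; dropped.
- p[1] part_id=3 → no match; dropped.
- p[2] part_id=6 → no match; dropped.
- p[3] part_id=3 → no match; dropped.
- p[4] part_id=9 → 2 match(es) in s → 2 row(s).
After projecting and ordering:
s.supplier | p.part_id
Pia | 9
NULL | 9

(Pia, 9); (NULL, 9)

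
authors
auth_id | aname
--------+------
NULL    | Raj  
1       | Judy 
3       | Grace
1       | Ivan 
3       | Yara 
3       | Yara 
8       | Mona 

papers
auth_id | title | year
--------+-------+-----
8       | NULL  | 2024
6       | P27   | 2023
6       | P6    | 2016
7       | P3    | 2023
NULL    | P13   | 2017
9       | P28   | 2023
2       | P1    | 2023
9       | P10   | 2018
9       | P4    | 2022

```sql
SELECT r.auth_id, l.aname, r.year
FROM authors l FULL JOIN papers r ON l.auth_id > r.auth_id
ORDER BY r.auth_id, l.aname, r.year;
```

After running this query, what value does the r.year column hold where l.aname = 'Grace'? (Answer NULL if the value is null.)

2023

FULL OUTER JOIN keeps every row from both sides; unmatched rows get NULL for the other side's columns.
Matching on l.auth_id > r.auth_id. A NULL in a compared column never satisfies the condition.
- auth_id=NULL: no r row matches, row kept with r columns NULL.
- auth_id=1: no r row matches, row kept with r columns NULL.
- auth_id=3: 1 matching r row(s), so 1 row(s) emitted.
- auth_id=1: no r row matches, row kept with r columns NULL.
- auth_id=3: 1 matching r row(s), so 1 row(s) emitted.
- auth_id=3: 1 matching r row(s), so 1 row(s) emitted.
- auth_id=8: 4 matching r row(s), so 4 row(s) emitted.
- 5 r row(s) had no l match → kept, l columns NULL.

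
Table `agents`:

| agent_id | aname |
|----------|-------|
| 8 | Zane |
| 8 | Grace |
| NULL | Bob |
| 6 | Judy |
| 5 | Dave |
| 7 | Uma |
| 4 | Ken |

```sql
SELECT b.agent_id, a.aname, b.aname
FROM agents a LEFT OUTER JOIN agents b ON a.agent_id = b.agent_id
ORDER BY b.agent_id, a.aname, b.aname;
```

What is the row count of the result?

9

LEFT JOIN keeps every row from `agents a`; unmatched rows get NULL for `agents b`'s columns.
Matching on a.agent_id = b.agent_id. A NULL in a compared column never satisfies the condition.
- agent_id=8: 2 matching b row(s), so 2 row(s) emitted.
- agent_id=8: 2 matching b row(s), so 2 row(s) emitted.
- agent_id=NULL: no b row matches, row kept with b columns NULL.
- agent_id=6: 1 matching b row(s), so 1 row(s) emitted.
- agent_id=5: 1 matching b row(s), so 1 row(s) emitted.
- agent_id=7: 1 matching b row(s), so 1 row(s) emitted.
- agent_id=4: 1 matching b row(s), so 1 row(s) emitted.
Total: 8 matched + 1 padded = 9 rows.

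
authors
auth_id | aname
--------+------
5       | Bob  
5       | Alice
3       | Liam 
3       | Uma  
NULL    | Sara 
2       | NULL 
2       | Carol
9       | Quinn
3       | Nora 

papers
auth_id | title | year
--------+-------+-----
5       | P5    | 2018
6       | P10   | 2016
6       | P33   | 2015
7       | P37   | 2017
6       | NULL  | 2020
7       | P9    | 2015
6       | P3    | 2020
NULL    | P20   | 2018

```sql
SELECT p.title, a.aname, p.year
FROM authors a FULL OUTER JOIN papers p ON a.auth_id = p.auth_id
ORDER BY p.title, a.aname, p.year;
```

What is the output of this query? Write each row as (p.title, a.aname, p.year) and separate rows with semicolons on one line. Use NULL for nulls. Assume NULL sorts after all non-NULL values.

(P10, NULL, 2016); (P20, NULL, 2018); (P3, NULL, 2020); (P33, NULL, 2015); (P37, NULL, 2017); (P5, Alice, 2018); (P5, Bob, 2018); (P9, NULL, 2015); (NULL, Carol, NULL); (NULL, Liam, NULL); (NULL, Nora, NULL); (NULL, Quinn, NULL); (NULL, Sara, NULL); (NULL, Uma, NULL); (NULL, NULL, 2020); (NULL, NULL, NULL)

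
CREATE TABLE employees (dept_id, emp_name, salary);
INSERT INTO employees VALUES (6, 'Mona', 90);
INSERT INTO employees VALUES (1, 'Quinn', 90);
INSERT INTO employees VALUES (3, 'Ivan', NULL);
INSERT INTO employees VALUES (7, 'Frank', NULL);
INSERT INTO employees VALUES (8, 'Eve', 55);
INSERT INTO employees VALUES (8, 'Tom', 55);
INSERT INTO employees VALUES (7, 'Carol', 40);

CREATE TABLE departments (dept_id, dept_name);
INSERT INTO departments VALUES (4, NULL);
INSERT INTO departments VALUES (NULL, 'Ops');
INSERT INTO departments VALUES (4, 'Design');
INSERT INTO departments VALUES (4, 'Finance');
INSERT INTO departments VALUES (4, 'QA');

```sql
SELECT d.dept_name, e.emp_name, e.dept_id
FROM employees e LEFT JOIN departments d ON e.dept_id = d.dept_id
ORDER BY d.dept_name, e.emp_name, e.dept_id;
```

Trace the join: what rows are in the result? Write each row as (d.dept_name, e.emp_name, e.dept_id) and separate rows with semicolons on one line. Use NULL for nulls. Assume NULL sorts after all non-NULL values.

LEFT JOIN keeps every row from `employees`; unmatched rows get NULL for `departments`'s columns.
Matching on e.dept_id = d.dept_id. A NULL in a compared column never satisfies the condition.
- dept_id=6: no d row matches, row kept with d columns NULL.
- dept_id=1: no d row matches, row kept with d columns NULL.
- dept_id=3: no d row matches, row kept with d columns NULL.
- dept_id=7: no d row matches, row kept with d columns NULL.
- dept_id=8: no d row matches, row kept with d columns NULL.
- dept_id=8: no d row matches, row kept with d columns NULL.
- dept_id=7: no d row matches, row kept with d columns NULL.
After projecting and ordering:
d.dept_name | e.emp_name | e.dept_id
NULL | Carol | 7
NULL | Eve | 8
NULL | Frank | 7
NULL | Ivan | 3
NULL | Mona | 6
NULL | Quinn | 1
NULL | Tom | 8

(NULL, Carol, 7); (NULL, Eve, 8); (NULL, Frank, 7); (NULL, Ivan, 3); (NULL, Mona, 6); (NULL, Quinn, 1); (NULL, Tom, 8)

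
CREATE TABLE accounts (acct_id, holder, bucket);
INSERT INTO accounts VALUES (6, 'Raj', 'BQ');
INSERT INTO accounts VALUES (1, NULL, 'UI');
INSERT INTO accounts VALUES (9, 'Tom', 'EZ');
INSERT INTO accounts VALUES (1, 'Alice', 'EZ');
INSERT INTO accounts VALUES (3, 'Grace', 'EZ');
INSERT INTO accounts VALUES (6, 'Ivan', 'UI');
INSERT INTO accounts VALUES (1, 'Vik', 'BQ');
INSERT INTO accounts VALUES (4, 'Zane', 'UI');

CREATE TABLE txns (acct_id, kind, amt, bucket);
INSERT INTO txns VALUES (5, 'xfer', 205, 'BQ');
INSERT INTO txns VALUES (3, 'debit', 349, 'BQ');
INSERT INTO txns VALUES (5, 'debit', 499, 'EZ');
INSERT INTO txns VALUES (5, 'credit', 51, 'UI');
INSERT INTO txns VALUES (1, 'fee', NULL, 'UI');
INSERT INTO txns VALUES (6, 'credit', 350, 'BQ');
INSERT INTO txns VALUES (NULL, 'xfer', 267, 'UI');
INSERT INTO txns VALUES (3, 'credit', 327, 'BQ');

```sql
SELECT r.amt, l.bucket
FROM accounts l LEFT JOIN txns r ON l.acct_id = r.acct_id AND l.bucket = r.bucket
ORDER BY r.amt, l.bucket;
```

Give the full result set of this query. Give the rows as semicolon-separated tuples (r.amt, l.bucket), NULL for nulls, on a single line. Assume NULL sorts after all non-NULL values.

(350, BQ); (NULL, BQ); (NULL, EZ); (NULL, EZ); (NULL, EZ); (NULL, UI); (NULL, UI); (NULL, UI)

LEFT JOIN keeps every row from `accounts`; unmatched rows get NULL for `txns`'s columns.
Matching on l.acct_id = r.acct_id AND l.bucket = r.bucket. A NULL in a compared column never satisfies the condition.
- l (acct_id=6, bucket=BQ) pairs with 1 row(s) of r.
- l (acct_id=1, bucket=UI) pairs with 1 row(s) of r.
- l (acct_id=9, bucket=EZ) has no partner → padded with NULL.
- l (acct_id=1, bucket=EZ) has no partner → padded with NULL.
- l (acct_id=3, bucket=EZ) has no partner → padded with NULL.
- l (acct_id=6, bucket=UI) has no partner → padded with NULL.
- l (acct_id=1, bucket=BQ) has no partner → padded with NULL.
- l (acct_id=4, bucket=UI) has no partner → padded with NULL.
After projecting and ordering:
r.amt | l.bucket
350 | BQ
NULL | BQ
NULL | EZ
NULL | EZ
NULL | EZ
NULL | UI
NULL | UI
NULL | UI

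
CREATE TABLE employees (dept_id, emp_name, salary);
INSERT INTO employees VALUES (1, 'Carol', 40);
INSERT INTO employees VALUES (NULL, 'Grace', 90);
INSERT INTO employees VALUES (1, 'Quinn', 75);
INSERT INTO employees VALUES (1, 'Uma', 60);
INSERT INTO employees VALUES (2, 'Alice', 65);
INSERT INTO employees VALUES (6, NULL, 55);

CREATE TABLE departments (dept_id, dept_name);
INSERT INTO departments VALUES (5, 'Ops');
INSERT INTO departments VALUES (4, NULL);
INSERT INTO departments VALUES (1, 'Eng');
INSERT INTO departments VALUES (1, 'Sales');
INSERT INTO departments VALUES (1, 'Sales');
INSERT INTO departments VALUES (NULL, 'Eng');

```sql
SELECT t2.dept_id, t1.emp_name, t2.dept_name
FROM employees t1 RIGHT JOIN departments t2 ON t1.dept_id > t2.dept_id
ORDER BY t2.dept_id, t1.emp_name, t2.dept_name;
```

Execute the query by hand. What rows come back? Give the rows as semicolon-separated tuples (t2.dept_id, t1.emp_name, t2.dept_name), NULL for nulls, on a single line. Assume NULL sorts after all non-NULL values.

(1, Alice, Eng); (1, Alice, Sales); (1, Alice, Sales); (1, NULL, Eng); (1, NULL, Sales); (1, NULL, Sales); (4, NULL, NULL); (5, NULL, Ops); (NULL, NULL, Eng)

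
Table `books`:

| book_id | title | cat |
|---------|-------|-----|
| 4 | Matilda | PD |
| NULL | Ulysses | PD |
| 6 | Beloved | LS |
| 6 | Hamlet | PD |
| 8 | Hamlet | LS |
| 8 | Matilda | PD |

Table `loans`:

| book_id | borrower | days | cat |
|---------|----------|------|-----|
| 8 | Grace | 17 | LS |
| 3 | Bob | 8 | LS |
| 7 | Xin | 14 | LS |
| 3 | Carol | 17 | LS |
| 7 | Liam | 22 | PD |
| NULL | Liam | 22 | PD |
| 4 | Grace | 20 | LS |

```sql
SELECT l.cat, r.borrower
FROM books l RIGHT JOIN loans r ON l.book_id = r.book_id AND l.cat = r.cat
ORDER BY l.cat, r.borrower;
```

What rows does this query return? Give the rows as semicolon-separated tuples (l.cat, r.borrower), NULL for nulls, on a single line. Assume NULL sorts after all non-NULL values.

(LS, Grace); (NULL, Bob); (NULL, Carol); (NULL, Grace); (NULL, Liam); (NULL, Liam); (NULL, Xin)

RIGHT JOIN keeps every row from `loans`; unmatched rows get NULL for `books`'s columns.
Matching on l.book_id = r.book_id AND l.cat = r.cat. A NULL in a compared column never satisfies the condition.
- book_id=4, cat=PD: no matching r row.
- book_id=NULL, cat=PD: no matching r row.
- book_id=6, cat=LS: no matching r row.
- book_id=6, cat=PD: no matching r row.
- book_id=8, cat=LS: 1 matching r row(s), so 1 row(s) emitted.
- book_id=8, cat=PD: no matching r row.
- plus 6 unmatched r row(s), each kept with NULL l columns.
After projecting and ordering:
l.cat | r.borrower
LS | Grace
NULL | Bob
NULL | Carol
NULL | Grace
NULL | Liam
NULL | Liam
NULL | Xin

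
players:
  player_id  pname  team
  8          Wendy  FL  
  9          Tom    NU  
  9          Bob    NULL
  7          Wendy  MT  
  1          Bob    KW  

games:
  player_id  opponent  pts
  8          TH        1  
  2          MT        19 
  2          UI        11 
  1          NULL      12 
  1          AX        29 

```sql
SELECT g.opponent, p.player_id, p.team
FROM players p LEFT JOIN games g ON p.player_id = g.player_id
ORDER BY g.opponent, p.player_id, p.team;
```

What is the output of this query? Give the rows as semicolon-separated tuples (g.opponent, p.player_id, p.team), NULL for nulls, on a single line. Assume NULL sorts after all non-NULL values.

LEFT JOIN keeps every row from `players`; unmatched rows get NULL for `games`'s columns.
Matching on p.player_id = g.player_id.
- p[0] player_id=8 → 1 match(es) in g → 1 row(s).
- p[1] player_id=9 → no match; kept with NULLs on the g side.
- p[2] player_id=9 → no match; kept with NULLs on the g side.
- p[3] player_id=7 → no match; kept with NULLs on the g side.
- p[4] player_id=1 → 2 match(es) in g → 2 row(s).
After projecting and ordering:
g.opponent | p.player_id | p.team
AX | 1 | KW
TH | 8 | FL
NULL | 1 | KW
NULL | 7 | MT
NULL | 9 | NU
NULL | 9 | NULL

(AX, 1, KW); (TH, 8, FL); (NULL, 1, KW); (NULL, 7, MT); (NULL, 9, NU); (NULL, 9, NULL)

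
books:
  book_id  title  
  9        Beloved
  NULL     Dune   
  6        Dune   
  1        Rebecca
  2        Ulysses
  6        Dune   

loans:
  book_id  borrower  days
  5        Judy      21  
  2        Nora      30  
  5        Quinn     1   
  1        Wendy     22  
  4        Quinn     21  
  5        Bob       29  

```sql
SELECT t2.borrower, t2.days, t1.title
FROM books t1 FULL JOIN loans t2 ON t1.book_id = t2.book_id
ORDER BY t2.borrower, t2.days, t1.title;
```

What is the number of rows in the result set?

FULL OUTER JOIN keeps every row from both sides; unmatched rows get NULL for the other side's columns.
Matching on t1.book_id = t2.book_id. A NULL in a compared column never satisfies the condition.
- t1 row (book_id=9): no match → kept, t2 columns NULL.
- t1 row (book_id=NULL): no match → kept, t2 columns NULL.
- t1 row (book_id=6): no match → kept, t2 columns NULL.
- t1 row (book_id=1): matches 1 t2 row(s) → 1 output row(s).
- t1 row (book_id=2): matches 1 t2 row(s) → 1 output row(s).
- t1 row (book_id=6): no match → kept, t2 columns NULL.
- plus 4 unmatched t2 row(s), each kept with NULL t1 columns.
Total: 2 matched + 8 padded = 10 rows.

10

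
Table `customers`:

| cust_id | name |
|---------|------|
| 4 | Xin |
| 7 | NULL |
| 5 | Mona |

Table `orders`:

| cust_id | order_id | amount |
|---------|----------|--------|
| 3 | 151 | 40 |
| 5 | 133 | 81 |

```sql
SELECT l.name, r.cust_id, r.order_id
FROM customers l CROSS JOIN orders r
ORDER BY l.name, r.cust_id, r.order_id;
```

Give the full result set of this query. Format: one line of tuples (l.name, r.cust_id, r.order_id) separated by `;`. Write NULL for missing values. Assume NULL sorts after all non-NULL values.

(Mona, 3, 151); (Mona, 5, 133); (Xin, 3, 151); (Xin, 5, 133); (NULL, 3, 151); (NULL, 5, 133)

CROSS JOIN pairs every row of `customers` with every row of `orders`: 3 × 2 = 6 rows.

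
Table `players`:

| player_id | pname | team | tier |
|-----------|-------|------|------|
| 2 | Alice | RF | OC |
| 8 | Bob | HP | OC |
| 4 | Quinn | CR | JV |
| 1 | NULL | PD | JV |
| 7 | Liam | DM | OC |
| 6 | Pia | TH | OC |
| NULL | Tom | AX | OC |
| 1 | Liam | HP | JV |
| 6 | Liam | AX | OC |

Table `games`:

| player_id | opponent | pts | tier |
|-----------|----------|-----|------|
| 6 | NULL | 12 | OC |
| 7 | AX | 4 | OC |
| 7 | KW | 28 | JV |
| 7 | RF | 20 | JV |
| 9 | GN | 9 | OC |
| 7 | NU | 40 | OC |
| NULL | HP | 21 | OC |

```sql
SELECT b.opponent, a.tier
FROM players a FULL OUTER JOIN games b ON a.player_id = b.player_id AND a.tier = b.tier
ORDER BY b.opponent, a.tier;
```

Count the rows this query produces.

FULL OUTER JOIN keeps every row from both sides; unmatched rows get NULL for the other side's columns.
Matching on a.player_id = b.player_id AND a.tier = b.tier. A NULL in a compared column never satisfies the condition.
Matched pairs: 4; unmatched a rows kept: 6; unmatched b rows kept: 4.
Total: 4 matched + 10 padded = 14 rows.

14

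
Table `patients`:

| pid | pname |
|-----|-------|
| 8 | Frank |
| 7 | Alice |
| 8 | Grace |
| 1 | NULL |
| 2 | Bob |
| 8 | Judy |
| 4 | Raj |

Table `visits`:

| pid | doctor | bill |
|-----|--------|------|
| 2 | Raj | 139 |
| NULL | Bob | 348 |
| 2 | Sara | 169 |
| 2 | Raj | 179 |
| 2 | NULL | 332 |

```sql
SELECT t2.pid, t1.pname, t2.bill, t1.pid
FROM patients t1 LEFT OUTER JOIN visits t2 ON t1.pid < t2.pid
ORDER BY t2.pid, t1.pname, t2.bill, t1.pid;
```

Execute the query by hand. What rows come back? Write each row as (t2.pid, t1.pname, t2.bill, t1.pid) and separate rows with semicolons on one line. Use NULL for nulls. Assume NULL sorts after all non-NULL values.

LEFT JOIN keeps every row from `patients`; unmatched rows get NULL for `visits`'s columns.
Matching on t1.pid < t2.pid. A NULL in a compared column never satisfies the condition.
Matched pairs: 4; unmatched t1 rows kept: 6.

(2, NULL, 139, 1); (2, NULL, 169, 1); (2, NULL, 179, 1); (2, NULL, 332, 1); (NULL, Alice, NULL, 7); (NULL, Bob, NULL, 2); (NULL, Frank, NULL, 8); (NULL, Grace, NULL, 8); (NULL, Judy, NULL, 8); (NULL, Raj, NULL, 4)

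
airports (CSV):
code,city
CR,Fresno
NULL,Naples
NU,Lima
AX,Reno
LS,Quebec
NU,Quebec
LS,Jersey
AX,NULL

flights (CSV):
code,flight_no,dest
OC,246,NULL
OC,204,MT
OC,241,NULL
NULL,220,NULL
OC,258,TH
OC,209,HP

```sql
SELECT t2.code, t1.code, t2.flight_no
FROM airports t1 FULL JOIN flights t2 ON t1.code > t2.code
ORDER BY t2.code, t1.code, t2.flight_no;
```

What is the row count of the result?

14

FULL OUTER JOIN keeps every row from both sides; unmatched rows get NULL for the other side's columns.
Matching on t1.code > t2.code. A NULL in a compared column never satisfies the condition.
Matched pairs: 0; unmatched t1 rows kept: 8; unmatched t2 rows kept: 6.
Total: 0 matched + 14 padded = 14 rows.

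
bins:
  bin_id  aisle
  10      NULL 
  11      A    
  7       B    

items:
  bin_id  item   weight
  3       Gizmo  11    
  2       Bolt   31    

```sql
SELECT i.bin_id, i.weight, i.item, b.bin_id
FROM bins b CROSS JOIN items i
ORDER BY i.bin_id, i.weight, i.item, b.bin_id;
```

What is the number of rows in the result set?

6

CROSS JOIN pairs every row of `bins` with every row of `items`: 3 × 2 = 6 rows.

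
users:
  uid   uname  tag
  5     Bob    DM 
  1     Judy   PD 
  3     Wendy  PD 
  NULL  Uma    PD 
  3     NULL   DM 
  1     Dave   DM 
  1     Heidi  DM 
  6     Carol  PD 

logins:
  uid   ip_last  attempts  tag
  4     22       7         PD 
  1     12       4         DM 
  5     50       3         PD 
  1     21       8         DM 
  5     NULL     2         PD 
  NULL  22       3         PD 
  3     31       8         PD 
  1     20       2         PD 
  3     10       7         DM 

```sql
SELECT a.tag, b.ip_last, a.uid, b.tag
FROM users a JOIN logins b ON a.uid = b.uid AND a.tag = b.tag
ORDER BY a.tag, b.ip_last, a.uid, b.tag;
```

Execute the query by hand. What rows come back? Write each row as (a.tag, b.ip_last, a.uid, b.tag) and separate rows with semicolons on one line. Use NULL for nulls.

INNER JOIN keeps only pairs where the ON condition holds.
Matching on a.uid = b.uid AND a.tag = b.tag. A NULL in a compared column never satisfies the condition.
- a[0] uid=5, tag=DM → no match; dropped.
- a[1] uid=1, tag=PD → 1 match(es) in b → 1 row(s).
- a[2] uid=3, tag=PD → 1 match(es) in b → 1 row(s).
- a[3] uid=NULL, tag=PD → no match; dropped.
- a[4] uid=3, tag=DM → 1 match(es) in b → 1 row(s).
- a[5] uid=1, tag=DM → 2 match(es) in b → 2 row(s).
- a[6] uid=1, tag=DM → 2 match(es) in b → 2 row(s).
- a[7] uid=6, tag=PD → no match; dropped.
After projecting and ordering:
a.tag | b.ip_last | a.uid | b.tag
DM | 10 | 3 | DM
DM | 12 | 1 | DM
DM | 12 | 1 | DM
DM | 21 | 1 | DM
DM | 21 | 1 | DM
PD | 20 | 1 | PD
PD | 31 | 3 | PD

(DM, 10, 3, DM); (DM, 12, 1, DM); (DM, 12, 1, DM); (DM, 21, 1, DM); (DM, 21, 1, DM); (PD, 20, 1, PD); (PD, 31, 3, PD)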